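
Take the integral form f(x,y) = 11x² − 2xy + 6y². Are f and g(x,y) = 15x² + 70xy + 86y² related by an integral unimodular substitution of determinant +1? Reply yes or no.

D₁ = -260, D₂ = -260
f: flip: (11,-2,6)→(6,2,11)
f: reduced (well bottom): (6,2,11) with a≤c, −a<b≤a
g: translate: b→10 (≡70 mod 30), so (15,70,86)→(15,10,6)
g: flip: (15,10,6)→(6,-10,15)
g: translate: b→2 (≡-10 mod 12), so (6,-10,15)→(6,2,11)
g: reduced (well bottom): (6,2,11) with a≤c, −a<b≤a
reduced forms (6, 2, 11) vs (6, 2, 11) ⇒ equivalent

yes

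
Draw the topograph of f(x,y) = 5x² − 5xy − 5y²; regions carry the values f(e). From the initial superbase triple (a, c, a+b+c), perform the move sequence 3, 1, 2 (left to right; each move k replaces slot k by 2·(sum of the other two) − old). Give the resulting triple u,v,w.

start (5,-5,-5) = (f(1,0),f(0,1),f(1,1))
replace slot 3: 2·(5+(-5)) − (-5) = 5 → (5,-5,5)
replace slot 1: 2·((-5)+5) − 5 = -5 → (-5,-5,5)
replace slot 2: 2·((-5)+5) − (-5) = 5 → (-5,5,5)

-5,5,5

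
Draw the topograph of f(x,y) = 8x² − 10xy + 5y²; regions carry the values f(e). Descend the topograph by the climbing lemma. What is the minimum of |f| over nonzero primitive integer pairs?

translate: b→6 (≡-10 mod 16), so (8,-10,5)→(8,6,3)
flip: (8,6,3)→(3,-6,8)
translate: b→0 (≡-6 mod 6), so (3,-6,8)→(3,0,5)
reduced (well bottom): (3,0,5) with a≤c, −a<b≤a
well minimum = a = 3

3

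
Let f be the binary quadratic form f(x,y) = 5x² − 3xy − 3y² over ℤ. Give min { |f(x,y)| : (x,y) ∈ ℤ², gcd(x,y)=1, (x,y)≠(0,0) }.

descent: ρ → (-3,3,5)  [lands on river]
river: ρ → (5,7,-1)
river: ρ → (-1,7,5)
river: ρ → (5,3,-3)
closes: descent 1, river 4
min |a| on river = 1

1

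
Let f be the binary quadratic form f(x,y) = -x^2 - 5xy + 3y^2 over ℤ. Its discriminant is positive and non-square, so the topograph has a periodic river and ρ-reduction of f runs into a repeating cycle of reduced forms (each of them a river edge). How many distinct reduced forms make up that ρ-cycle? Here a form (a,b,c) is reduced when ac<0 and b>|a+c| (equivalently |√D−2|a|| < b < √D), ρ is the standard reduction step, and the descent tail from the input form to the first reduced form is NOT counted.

D = 37, ⌊√D⌋ = 6
descent: ρ → (3,5,-1)  [lands on river]
river: ρ → (-1,5,3)
river: ρ → (3,1,-3)
river: ρ → (-3,5,1)
river: ρ → (1,5,-3)
river: ρ → (-3,1,3)
ρ-cycle length = 6 (tail of 1 descent step not counted)

6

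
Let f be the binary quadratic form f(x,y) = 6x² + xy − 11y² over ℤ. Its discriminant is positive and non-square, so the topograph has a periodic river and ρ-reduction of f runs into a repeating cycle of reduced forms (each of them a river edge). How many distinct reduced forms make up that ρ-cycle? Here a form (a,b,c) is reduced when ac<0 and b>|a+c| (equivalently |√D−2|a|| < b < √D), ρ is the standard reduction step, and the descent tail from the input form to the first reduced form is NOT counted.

D = 265, ⌊√D⌋ = 16
descent: ρ → (-11,-1,6)
descent: ρ → (6,13,-4)  [lands on river]
river: ρ → (-4,11,9)
river: ρ → (9,7,-6)
river: ρ → (-6,5,10)
river: ρ → (10,15,-1)
river: ρ → (-1,15,10)
river: ρ → (10,5,-6)
river: ρ → (-6,7,9)
river: ρ → (9,11,-4)
river: ρ → (-4,13,6)
river: ρ → (6,11,-6)
river: ρ → (-6,13,4)
river: ρ → (4,11,-9)
river: ρ → (-9,7,6)
river: ρ → (6,5,-10)
river: ρ → (-10,15,1)
river: ρ → (1,15,-10)
river: ρ → (-10,5,6)
river: ρ → (6,7,-9)
river: ρ → (-9,11,4)
river: ρ → (4,13,-6)
river: ρ → (-6,11,6)
ρ-cycle length = 22 (tail of 2 descent steps not counted)

22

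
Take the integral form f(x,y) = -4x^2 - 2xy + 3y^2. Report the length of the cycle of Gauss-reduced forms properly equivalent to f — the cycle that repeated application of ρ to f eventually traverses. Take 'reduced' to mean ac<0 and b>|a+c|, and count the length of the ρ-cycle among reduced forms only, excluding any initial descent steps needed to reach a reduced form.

D = 52, ⌊√D⌋ = 7
descent: ρ → (3,2,-4)  [lands on river]
river: ρ → (-4,6,1)
river: ρ → (1,6,-4)
river: ρ → (-4,2,3)
river: ρ → (3,4,-3)
river: ρ → (-3,2,4)
river: ρ → (4,6,-1)
river: ρ → (-1,6,4)
river: ρ → (4,2,-3)
river: ρ → (-3,4,3)
ρ-cycle length = 10 (tail of 1 descent step not counted)

10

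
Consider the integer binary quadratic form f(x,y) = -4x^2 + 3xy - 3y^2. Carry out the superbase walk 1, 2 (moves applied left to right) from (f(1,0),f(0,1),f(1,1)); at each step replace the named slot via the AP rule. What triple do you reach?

start (-4,-3,-4) = (f(1,0),f(0,1),f(1,1))
replace slot 1: 2·((-3)+(-4)) − (-4) = -10 → (-10,-3,-4)
replace slot 2: 2·((-10)+(-4)) − (-3) = -25 → (-10,-25,-4)

-10,-25,-4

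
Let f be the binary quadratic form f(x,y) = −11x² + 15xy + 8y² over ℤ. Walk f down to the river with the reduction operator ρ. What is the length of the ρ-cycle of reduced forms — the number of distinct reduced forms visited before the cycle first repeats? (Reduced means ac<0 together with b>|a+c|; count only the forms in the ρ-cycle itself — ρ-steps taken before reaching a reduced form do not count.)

D = 577, ⌊√D⌋ = 24
river: ρ → (8,17,-9)
river: ρ → (-9,19,6)
river: ρ → (6,17,-12)
river: ρ → (-12,7,11)
river: ρ → (11,15,-8)
river: ρ → (-8,17,9)
river: ρ → (9,19,-6)
river: ρ → (-6,17,12)
river: ρ → (12,7,-11)
river: ρ → (-11,15,8)
ρ-cycle length = 10 (tail of 0 descent steps not counted)

10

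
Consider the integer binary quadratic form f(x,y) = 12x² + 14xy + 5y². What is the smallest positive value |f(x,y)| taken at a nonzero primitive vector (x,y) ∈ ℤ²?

translate: b→-10 (≡14 mod 24), so (12,14,5)→(12,-10,3)
flip: (12,-10,3)→(3,10,12)
translate: b→-2 (≡10 mod 6), so (3,10,12)→(3,-2,4)
reduced (well bottom): (3,-2,4) with a≤c, −a<b≤a
well minimum = a = 3

3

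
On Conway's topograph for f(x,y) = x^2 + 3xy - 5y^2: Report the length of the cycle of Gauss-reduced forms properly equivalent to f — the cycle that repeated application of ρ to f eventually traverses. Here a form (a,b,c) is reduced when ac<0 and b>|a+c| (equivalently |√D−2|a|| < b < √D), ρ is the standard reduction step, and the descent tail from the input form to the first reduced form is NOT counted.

D = 29, ⌊√D⌋ = 5
descent: ρ → (-5,-3,1)
descent: ρ → (1,5,-1)  [lands on river]
river: ρ → (-1,5,1)
ρ-cycle length = 2 (tail of 2 descent steps not counted)

2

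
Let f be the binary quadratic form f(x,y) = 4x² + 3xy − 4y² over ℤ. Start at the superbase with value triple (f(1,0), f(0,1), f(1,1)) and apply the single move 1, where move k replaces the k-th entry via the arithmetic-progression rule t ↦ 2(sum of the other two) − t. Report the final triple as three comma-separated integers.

start (4,-4,3) = (f(1,0),f(0,1),f(1,1))
replace slot 1: 2·((-4)+3) − 4 = -6 → (-6,-4,3)

-6,-4,3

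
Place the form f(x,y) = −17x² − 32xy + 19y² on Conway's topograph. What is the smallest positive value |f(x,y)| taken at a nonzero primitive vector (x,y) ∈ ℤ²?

descent: ρ → (19,32,-17)  [lands on river]
river: ρ → (-17,36,15)
river: ρ → (15,24,-29)
river: ρ → (-29,34,10)
river: ρ → (10,46,-5)
river: ρ → (-5,44,19)
closes: descent 1, river 6
min |a| on river = 5

5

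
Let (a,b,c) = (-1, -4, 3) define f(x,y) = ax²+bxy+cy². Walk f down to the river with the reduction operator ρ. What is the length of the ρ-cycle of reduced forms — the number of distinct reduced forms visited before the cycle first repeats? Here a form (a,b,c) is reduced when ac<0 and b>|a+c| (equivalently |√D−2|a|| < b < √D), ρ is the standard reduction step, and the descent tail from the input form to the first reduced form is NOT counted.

D = 28, ⌊√D⌋ = 5
descent: ρ → (3,4,-1)  [lands on river]
river: ρ → (-1,4,3)
river: ρ → (3,2,-2)
river: ρ → (-2,2,3)
ρ-cycle length = 4 (tail of 1 descent step not counted)

4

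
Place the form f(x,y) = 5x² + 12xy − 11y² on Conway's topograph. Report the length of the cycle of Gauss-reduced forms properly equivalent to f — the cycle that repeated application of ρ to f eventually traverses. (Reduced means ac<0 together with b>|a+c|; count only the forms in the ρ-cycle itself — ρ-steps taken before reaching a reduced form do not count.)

D = 364, ⌊√D⌋ = 19
river: ρ → (-11,10,6)
river: ρ → (6,14,-7)
river: ρ → (-7,14,6)
river: ρ → (6,10,-11)
river: ρ → (-11,12,5)
river: ρ → (5,18,-2)
river: ρ → (-2,18,5)
river: ρ → (5,12,-11)
ρ-cycle length = 8 (tail of 0 descent steps not counted)

8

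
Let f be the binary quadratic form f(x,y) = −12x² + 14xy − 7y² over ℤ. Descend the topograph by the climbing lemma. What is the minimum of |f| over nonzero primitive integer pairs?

translate: b→10 (≡-14 mod 24), so (12,-14,7)→(12,10,5)
flip: (12,10,5)→(5,-10,12)
translate: b→0 (≡-10 mod 10), so (5,-10,12)→(5,0,7)
reduced (well bottom): (5,0,7) with a≤c, −a<b≤a
well minimum |f| = |-5| = 5 (negative-definite)

5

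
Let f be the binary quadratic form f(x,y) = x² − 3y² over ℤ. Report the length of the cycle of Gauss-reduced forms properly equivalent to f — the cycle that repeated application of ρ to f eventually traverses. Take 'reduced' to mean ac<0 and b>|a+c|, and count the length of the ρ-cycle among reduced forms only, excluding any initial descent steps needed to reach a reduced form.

D = 12, ⌊√D⌋ = 3
descent: ρ → (-3,0,1)
descent: ρ → (1,2,-2)  [lands on river]
river: ρ → (-2,2,1)
ρ-cycle length = 2 (tail of 2 descent steps not counted)

2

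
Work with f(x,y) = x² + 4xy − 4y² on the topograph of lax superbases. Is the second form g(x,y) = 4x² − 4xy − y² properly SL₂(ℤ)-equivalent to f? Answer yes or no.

D₁ = 32, D₂ = 32
river cycle of f (length 2): (-4, 4, 1), (1, 4, -4)
river cycle of g (length 2): (-1, 4, 4), (4, 4, -1)
cycles differ ⇒ inequivalent

no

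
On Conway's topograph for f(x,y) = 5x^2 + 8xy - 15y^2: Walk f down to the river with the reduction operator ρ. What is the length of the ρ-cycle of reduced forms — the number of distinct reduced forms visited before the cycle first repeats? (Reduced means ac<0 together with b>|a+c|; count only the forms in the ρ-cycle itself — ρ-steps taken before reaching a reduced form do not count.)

D = 364, ⌊√D⌋ = 19
descent: ρ → (-15,-8,5)
descent: ρ → (5,18,-2)  [lands on river]
river: ρ → (-2,18,5)
river: ρ → (5,12,-11)
river: ρ → (-11,10,6)
river: ρ → (6,14,-7)
river: ρ → (-7,14,6)
river: ρ → (6,10,-11)
river: ρ → (-11,12,5)
ρ-cycle length = 8 (tail of 2 descent steps not counted)

8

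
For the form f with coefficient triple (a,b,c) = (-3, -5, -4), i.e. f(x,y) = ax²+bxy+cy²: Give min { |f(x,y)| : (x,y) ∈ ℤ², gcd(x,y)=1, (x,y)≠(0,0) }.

translate: b→-1 (≡5 mod 6), so (3,5,4)→(3,-1,2)
flip: (3,-1,2)→(2,1,3)
reduced (well bottom): (2,1,3) with a≤c, −a<b≤a
well minimum |f| = |-2| = 2 (negative-definite)

2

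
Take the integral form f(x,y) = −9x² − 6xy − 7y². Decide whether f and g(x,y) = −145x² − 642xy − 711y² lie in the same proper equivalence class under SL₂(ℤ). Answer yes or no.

D₁ = -216, D₂ = -216
f is negative-definite; reduce −f:
−f: flip: (9,6,7)→(7,-6,9)
−f: reduced (well bottom): (7,-6,9) with a≤c, −a<b≤a
flip sign back: reduced form of f is (-7,6,-9)
g is negative-definite; reduce −g:
−g: translate: b→62 (≡642 mod 290), so (145,642,711)→(145,62,7)
−g: flip: (145,62,7)→(7,-62,145)
−g: translate: b→-6 (≡-62 mod 14), so (7,-62,145)→(7,-6,9)
−g: reduced (well bottom): (7,-6,9) with a≤c, −a<b≤a
flip sign back: reduced form of g is (-7,6,-9)
reduced forms (-7, 6, -9) vs (-7, 6, -9) ⇒ equivalent

yes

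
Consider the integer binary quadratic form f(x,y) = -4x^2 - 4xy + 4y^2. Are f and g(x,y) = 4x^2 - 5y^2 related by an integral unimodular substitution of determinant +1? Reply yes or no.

D₁ = 80, D₂ = 80
river cycle of f (length 2): (4, 4, -4), (-4, 4, 4)
river cycle of g (length 2): (4, 8, -1), (-1, 8, 4)
cycles differ ⇒ inequivalent

no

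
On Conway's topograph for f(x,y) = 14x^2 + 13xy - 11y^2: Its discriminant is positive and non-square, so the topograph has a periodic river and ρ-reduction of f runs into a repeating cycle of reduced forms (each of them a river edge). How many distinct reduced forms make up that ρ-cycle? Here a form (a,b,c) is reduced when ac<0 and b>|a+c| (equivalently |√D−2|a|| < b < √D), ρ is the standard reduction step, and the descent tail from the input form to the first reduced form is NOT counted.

D = 785, ⌊√D⌋ = 28
river: ρ → (-11,9,16)
river: ρ → (16,23,-4)
river: ρ → (-4,25,10)
river: ρ → (10,15,-14)
river: ρ → (-14,13,11)
river: ρ → (11,9,-16)
river: ρ → (-16,23,4)
river: ρ → (4,25,-10)
river: ρ → (-10,15,14)
river: ρ → (14,13,-11)
ρ-cycle length = 10 (tail of 0 descent steps not counted)

10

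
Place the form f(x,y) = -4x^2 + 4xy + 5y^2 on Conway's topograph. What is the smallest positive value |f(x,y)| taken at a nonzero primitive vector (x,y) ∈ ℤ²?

river: ρ → (5,6,-3)
river: ρ → (-3,6,5)
river: ρ → (5,4,-4)
river: ρ → (-4,4,5)
closes: descent 0, river 4
min |a| on river = 3

3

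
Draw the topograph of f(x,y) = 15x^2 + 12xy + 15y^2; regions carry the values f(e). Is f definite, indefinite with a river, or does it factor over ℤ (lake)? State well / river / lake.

D = b²−4ac = 12² − 4·15·15 = -756
D < 0 ⇒ definite ⇒ every region one sign ⇒ single well

well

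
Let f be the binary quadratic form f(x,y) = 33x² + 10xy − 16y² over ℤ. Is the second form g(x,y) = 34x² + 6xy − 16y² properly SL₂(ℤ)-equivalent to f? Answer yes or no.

D₁ = 2212, D₂ = 2212
river cycle of f (length 26): (-16, 22, 27), (27, 32, -11), (-11, 34, 24), (24, 14, -21), (-21, 28, 17), (17, 40, -9), (-9, 32, 33), (33, 34, -8), (-8, 46, 3), (3, 44, -23), … (16 more)
river cycle of g (length 26): (-16, 26, 24), (24, 22, -18), (-18, 14, 28), (28, 42, -4), (-4, 46, 6), (6, 38, -32), (-32, 26, 12), (12, 46, -2), (-2, 46, 12), (12, 26, -32), … (16 more)
cycles differ ⇒ inequivalent

no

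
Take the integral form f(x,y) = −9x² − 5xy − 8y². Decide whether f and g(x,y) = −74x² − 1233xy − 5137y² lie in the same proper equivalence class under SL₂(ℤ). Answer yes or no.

D₁ = -263, D₂ = -263
f is negative-definite; reduce −f:
−f: flip: (9,5,8)→(8,-5,9)
−f: reduced (well bottom): (8,-5,9) with a≤c, −a<b≤a
flip sign back: reduced form of f is (-8,5,-9)
g is negative-definite; reduce −g:
−g: translate: b→49 (≡1233 mod 148), so (74,1233,5137)→(74,49,9)
−g: flip: (74,49,9)→(9,-49,74)
−g: translate: b→5 (≡-49 mod 18), so (9,-49,74)→(9,5,8)
−g: flip: (9,5,8)→(8,-5,9)
−g: reduced (well bottom): (8,-5,9) with a≤c, −a<b≤a
flip sign back: reduced form of g is (-8,5,-9)
reduced forms (-8, 5, -9) vs (-8, 5, -9) ⇒ equivalent

yes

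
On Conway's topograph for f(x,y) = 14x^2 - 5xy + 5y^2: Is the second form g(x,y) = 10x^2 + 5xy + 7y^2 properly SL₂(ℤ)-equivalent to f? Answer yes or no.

D₁ = -255, D₂ = -255
f: flip: (14,-5,5)→(5,5,14)
f: reduced (well bottom): (5,5,14) with a≤c, −a<b≤a
g: flip: (10,5,7)→(7,-5,10)
g: reduced (well bottom): (7,-5,10) with a≤c, −a<b≤a
reduced forms (5, 5, 14) vs (7, -5, 10) ⇒ inequivalent

no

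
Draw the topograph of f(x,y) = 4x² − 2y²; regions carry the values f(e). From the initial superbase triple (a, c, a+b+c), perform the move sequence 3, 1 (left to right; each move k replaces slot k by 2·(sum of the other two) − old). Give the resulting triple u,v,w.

start (4,-2,2) = (f(1,0),f(0,1),f(1,1))
replace slot 3: 2·(4+(-2)) − 2 = 2 → (4,-2,2)
replace slot 1: 2·((-2)+2) − 4 = -4 → (-4,-2,2)

-4,-2,2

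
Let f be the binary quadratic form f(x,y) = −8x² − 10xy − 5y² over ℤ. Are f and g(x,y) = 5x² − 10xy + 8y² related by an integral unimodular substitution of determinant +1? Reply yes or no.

D₁ = -60, D₂ = -60
f is negative-definite; reduce −f:
−f: translate: b→-6 (≡10 mod 16), so (8,10,5)→(8,-6,3)
−f: flip: (8,-6,3)→(3,6,8)
−f: translate: b→0 (≡6 mod 6), so (3,6,8)→(3,0,5)
−f: reduced (well bottom): (3,0,5) with a≤c, −a<b≤a
flip sign back: reduced form of f is (-3,0,-5)
g: translate: b→0 (≡-10 mod 10), so (5,-10,8)→(5,0,3)
g: flip: (5,0,3)→(3,0,5)
g: reduced (well bottom): (3,0,5) with a≤c, −a<b≤a
reduced forms (-3, 0, -5) vs (3, 0, 5) ⇒ inequivalent

no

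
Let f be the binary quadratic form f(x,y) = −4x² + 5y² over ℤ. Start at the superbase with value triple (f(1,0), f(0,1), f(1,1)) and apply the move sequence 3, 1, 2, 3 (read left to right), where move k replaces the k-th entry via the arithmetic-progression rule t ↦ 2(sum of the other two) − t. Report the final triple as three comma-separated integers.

start (-4,5,1) = (f(1,0),f(0,1),f(1,1))
replace slot 3: 2·((-4)+5) − 1 = 1 → (-4,5,1)
replace slot 1: 2·(5+1) − (-4) = 16 → (16,5,1)
replace slot 2: 2·(16+1) − 5 = 29 → (16,29,1)
replace slot 3: 2·(16+29) − 1 = 89 → (16,29,89)

16,29,89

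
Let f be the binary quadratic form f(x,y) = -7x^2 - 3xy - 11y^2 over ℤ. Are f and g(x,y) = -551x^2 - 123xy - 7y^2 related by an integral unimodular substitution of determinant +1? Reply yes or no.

D₁ = -299, D₂ = -299
f is negative-definite; reduce −f:
−f: reduced (well bottom): (7,3,11) with a≤c, −a<b≤a
flip sign back: reduced form of f is (-7,-3,-11)
g is negative-definite; reduce −g:
−g: flip: (551,123,7)→(7,-123,551)
−g: translate: b→3 (≡-123 mod 14), so (7,-123,551)→(7,3,11)
−g: reduced (well bottom): (7,3,11) with a≤c, −a<b≤a
flip sign back: reduced form of g is (-7,-3,-11)
reduced forms (-7, -3, -11) vs (-7, -3, -11) ⇒ equivalent

yes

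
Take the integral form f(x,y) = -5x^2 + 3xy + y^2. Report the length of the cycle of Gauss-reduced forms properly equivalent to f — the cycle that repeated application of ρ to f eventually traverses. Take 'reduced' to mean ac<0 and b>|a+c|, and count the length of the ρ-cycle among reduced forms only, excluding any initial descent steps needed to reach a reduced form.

D = 29, ⌊√D⌋ = 5
descent: ρ → (1,5,-1)  [lands on river]
river: ρ → (-1,5,1)
ρ-cycle length = 2 (tail of 1 descent step not counted)

2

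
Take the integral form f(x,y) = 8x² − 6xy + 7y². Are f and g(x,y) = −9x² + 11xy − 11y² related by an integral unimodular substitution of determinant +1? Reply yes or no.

D₁ = -188, D₂ = -275
discriminants differ ⇒ not SL₂(ℤ)-equivalent

no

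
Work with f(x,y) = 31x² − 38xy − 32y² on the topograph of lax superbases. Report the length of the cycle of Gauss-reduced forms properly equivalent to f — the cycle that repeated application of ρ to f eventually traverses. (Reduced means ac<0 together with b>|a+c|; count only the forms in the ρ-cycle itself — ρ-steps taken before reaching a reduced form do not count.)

D = 5412, ⌊√D⌋ = 73
descent: ρ → (-32,38,31)  [lands on river]
river: ρ → (31,24,-39)
river: ρ → (-39,54,16)
river: ρ → (16,42,-57)
river: ρ → (-57,72,1)
river: ρ → (1,72,-57)
river: ρ → (-57,42,16)
river: ρ → (16,54,-39)
river: ρ → (-39,24,31)
river: ρ → (31,38,-32)
river: ρ → (-32,26,37)
river: ρ → (37,48,-21)
river: ρ → (-21,36,49)
river: ρ → (49,62,-8)
river: ρ → (-8,66,33)
river: ρ → (33,66,-8)
river: ρ → (-8,62,49)
river: ρ → (49,36,-21)
river: ρ → (-21,48,37)
river: ρ → (37,26,-32)
ρ-cycle length = 20 (tail of 1 descent step not counted)

20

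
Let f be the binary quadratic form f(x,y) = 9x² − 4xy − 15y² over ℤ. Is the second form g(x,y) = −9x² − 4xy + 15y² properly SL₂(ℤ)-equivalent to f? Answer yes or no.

D₁ = 556, D₂ = 556
river cycle of f (length 18): (9, 14, -10), (-10, 6, 13), (13, 20, -3), (-3, 22, 6), (6, 14, -15), (-15, 16, 5), (5, 14, -18), (-18, 22, 1), (1, 22, -18), (-18, 14, 5), … (8 more)
river cycle of g (length 18): (-9, 14, 10), (10, 6, -13), (-13, 20, 3), (3, 22, -6), (-6, 14, 15), (15, 16, -5), (-5, 14, 18), (18, 22, -1), (-1, 22, 18), (18, 14, -5), … (8 more)
cycles differ ⇒ inequivalent

no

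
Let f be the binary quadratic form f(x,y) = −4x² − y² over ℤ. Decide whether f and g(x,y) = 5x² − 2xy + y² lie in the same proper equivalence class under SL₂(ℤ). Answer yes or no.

D₁ = -16, D₂ = -16
f is negative-definite; reduce −f:
−f: flip: (4,0,1)→(1,0,4)
−f: reduced (well bottom): (1,0,4) with a≤c, −a<b≤a
flip sign back: reduced form of f is (-1,0,-4)
g: flip: (5,-2,1)→(1,2,5)
g: translate: b→0 (≡2 mod 2), so (1,2,5)→(1,0,4)
g: reduced (well bottom): (1,0,4) with a≤c, −a<b≤a
reduced forms (-1, 0, -4) vs (1, 0, 4) ⇒ inequivalent

no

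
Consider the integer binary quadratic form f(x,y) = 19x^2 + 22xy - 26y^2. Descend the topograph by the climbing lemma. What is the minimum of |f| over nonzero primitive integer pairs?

river: ρ → (-26,30,15)
river: ρ → (15,30,-26)
river: ρ → (-26,22,19)
river: ρ → (19,16,-29)
river: ρ → (-29,42,6)
river: ρ → (6,42,-29)
river: ρ → (-29,16,19)
river: ρ → (19,22,-26)
closes: descent 0, river 8
min |a| on river = 6

6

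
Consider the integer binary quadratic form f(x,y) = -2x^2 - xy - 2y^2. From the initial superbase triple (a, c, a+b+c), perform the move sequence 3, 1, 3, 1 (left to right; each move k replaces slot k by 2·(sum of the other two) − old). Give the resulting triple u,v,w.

start (-2,-2,-5) = (f(1,0),f(0,1),f(1,1))
replace slot 3: 2·((-2)+(-2)) − (-5) = -3 → (-2,-2,-3)
replace slot 1: 2·((-2)+(-3)) − (-2) = -8 → (-8,-2,-3)
replace slot 3: 2·((-8)+(-2)) − (-3) = -17 → (-8,-2,-17)
replace slot 1: 2·((-2)+(-17)) − (-8) = -30 → (-30,-2,-17)

-30,-2,-17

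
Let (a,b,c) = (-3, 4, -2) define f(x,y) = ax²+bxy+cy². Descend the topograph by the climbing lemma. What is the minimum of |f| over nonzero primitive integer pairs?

translate: b→2 (≡-4 mod 6), so (3,-4,2)→(3,2,1)
flip: (3,2,1)→(1,-2,3)
translate: b→0 (≡-2 mod 2), so (1,-2,3)→(1,0,2)
reduced (well bottom): (1,0,2) with a≤c, −a<b≤a
well minimum |f| = |-1| = 1 (negative-definite)

1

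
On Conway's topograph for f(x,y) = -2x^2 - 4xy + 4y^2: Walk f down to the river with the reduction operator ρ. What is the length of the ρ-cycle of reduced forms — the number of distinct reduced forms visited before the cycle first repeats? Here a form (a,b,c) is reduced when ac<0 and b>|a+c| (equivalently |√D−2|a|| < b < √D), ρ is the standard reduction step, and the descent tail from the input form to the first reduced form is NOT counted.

D = 48, ⌊√D⌋ = 6
descent: ρ → (4,4,-2)  [lands on river]
river: ρ → (-2,4,4)
ρ-cycle length = 2 (tail of 1 descent step not counted)

2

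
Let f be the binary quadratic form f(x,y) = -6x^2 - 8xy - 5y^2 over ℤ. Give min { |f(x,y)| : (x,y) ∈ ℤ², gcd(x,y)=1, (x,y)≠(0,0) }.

translate: b→-4 (≡8 mod 12), so (6,8,5)→(6,-4,3)
flip: (6,-4,3)→(3,4,6)
translate: b→-2 (≡4 mod 6), so (3,4,6)→(3,-2,5)
reduced (well bottom): (3,-2,5) with a≤c, −a<b≤a
well minimum |f| = |-3| = 3 (negative-definite)

3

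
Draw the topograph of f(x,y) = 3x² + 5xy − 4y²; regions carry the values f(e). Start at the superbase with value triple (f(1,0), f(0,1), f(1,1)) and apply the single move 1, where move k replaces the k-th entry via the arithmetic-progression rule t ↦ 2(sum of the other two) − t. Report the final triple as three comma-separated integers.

start (3,-4,4) = (f(1,0),f(0,1),f(1,1))
replace slot 1: 2·((-4)+4) − 3 = -3 → (-3,-4,4)

-3,-4,4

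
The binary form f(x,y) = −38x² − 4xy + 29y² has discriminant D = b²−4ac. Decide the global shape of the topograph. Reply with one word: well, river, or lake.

D = b²−4ac = (-4)² − 4·(-38)·29 = 4424
D > 0 non-square ⇒ indefinite ⇒ periodic river

river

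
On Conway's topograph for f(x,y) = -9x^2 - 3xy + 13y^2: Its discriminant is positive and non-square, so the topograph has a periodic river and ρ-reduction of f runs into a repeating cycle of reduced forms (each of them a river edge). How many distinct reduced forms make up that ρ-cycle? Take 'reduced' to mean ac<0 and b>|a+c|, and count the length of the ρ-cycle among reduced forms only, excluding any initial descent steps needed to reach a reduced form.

D = 477, ⌊√D⌋ = 21
descent: ρ → (13,3,-9)
descent: ρ → (-9,15,7)  [lands on river]
river: ρ → (7,13,-11)
river: ρ → (-11,9,9)
river: ρ → (9,9,-11)
river: ρ → (-11,13,7)
river: ρ → (7,15,-9)
river: ρ → (-9,21,1)
river: ρ → (1,21,-9)
ρ-cycle length = 8 (tail of 2 descent steps not counted)

8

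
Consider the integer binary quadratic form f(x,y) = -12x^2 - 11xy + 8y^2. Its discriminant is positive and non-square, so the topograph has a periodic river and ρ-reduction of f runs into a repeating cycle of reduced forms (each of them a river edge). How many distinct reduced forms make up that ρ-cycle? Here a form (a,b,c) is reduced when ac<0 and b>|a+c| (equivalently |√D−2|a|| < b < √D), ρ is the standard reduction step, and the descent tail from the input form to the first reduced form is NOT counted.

D = 505, ⌊√D⌋ = 22
descent: ρ → (8,11,-12)  [lands on river]
river: ρ → (-12,13,7)
river: ρ → (7,15,-10)
river: ρ → (-10,5,12)
river: ρ → (12,19,-3)
river: ρ → (-3,17,18)
river: ρ → (18,19,-2)
river: ρ → (-2,21,8)
ρ-cycle length = 8 (tail of 1 descent step not counted)

8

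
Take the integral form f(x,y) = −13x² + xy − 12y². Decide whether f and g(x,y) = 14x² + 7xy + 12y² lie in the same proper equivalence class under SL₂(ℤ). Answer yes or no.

D₁ = -623, D₂ = -623
f is negative-definite; reduce −f:
−f: flip: (13,-1,12)→(12,1,13)
−f: reduced (well bottom): (12,1,13) with a≤c, −a<b≤a
flip sign back: reduced form of f is (-12,-1,-13)
g: flip: (14,7,12)→(12,-7,14)
g: reduced (well bottom): (12,-7,14) with a≤c, −a<b≤a
reduced forms (-12, -1, -13) vs (12, -7, 14) ⇒ inequivalent

no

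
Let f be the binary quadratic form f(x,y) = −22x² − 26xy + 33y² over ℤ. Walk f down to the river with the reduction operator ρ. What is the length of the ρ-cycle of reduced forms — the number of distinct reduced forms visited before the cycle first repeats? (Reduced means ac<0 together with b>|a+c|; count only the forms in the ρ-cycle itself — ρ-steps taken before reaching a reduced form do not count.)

D = 3580, ⌊√D⌋ = 59
descent: ρ → (33,26,-22)  [lands on river]
river: ρ → (-22,18,37)
river: ρ → (37,56,-3)
river: ρ → (-3,58,18)
river: ρ → (18,50,-15)
river: ρ → (-15,40,33)
ρ-cycle length = 6 (tail of 1 descent step not counted)

6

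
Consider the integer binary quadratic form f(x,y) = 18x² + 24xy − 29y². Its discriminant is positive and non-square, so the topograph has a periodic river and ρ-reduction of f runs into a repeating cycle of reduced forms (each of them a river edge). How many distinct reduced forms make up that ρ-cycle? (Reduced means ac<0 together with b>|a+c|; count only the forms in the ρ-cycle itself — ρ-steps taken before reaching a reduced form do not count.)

D = 2664, ⌊√D⌋ = 51
river: ρ → (-29,34,13)
river: ρ → (13,44,-14)
river: ρ → (-14,40,19)
river: ρ → (19,36,-18)
river: ρ → (-18,36,19)
river: ρ → (19,40,-14)
river: ρ → (-14,44,13)
river: ρ → (13,34,-29)
river: ρ → (-29,24,18)
river: ρ → (18,48,-5)
river: ρ → (-5,42,45)
river: ρ → (45,48,-2)
river: ρ → (-2,48,45)
river: ρ → (45,42,-5)
river: ρ → (-5,48,18)
river: ρ → (18,24,-29)
ρ-cycle length = 16 (tail of 0 descent steps not counted)

16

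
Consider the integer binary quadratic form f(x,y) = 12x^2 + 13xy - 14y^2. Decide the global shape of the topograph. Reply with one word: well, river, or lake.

D = b²−4ac = 13² − 4·12·(-14) = 841
D = 29² is a perfect square ⇒ form factors over ℤ ⇒ lakes

lake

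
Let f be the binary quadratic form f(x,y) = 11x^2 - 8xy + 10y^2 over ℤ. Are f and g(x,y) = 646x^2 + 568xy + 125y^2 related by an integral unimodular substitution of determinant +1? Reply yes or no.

D₁ = -376, D₂ = -376
f: flip: (11,-8,10)→(10,8,11)
f: reduced (well bottom): (10,8,11) with a≤c, −a<b≤a
g: flip: (646,568,125)→(125,-568,646)
g: translate: b→-68 (≡-568 mod 250), so (125,-568,646)→(125,-68,10)
g: flip: (125,-68,10)→(10,68,125)
g: translate: b→8 (≡68 mod 20), so (10,68,125)→(10,8,11)
g: reduced (well bottom): (10,8,11) with a≤c, −a<b≤a
reduced forms (10, 8, 11) vs (10, 8, 11) ⇒ equivalent

yes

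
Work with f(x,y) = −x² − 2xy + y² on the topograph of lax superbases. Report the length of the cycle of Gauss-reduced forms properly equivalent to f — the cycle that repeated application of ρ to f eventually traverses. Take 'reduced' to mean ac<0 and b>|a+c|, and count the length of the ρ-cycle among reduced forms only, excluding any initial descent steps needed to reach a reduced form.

D = 8, ⌊√D⌋ = 2
descent: ρ → (1,2,-1)  [lands on river]
river: ρ → (-1,2,1)
ρ-cycle length = 2 (tail of 1 descent step not counted)

2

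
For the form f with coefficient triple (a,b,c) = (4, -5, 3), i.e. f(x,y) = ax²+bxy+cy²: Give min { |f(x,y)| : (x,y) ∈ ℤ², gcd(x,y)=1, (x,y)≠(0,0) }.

translate: b→3 (≡-5 mod 8), so (4,-5,3)→(4,3,2)
flip: (4,3,2)→(2,-3,4)
translate: b→1 (≡-3 mod 4), so (2,-3,4)→(2,1,3)
reduced (well bottom): (2,1,3) with a≤c, −a<b≤a
well minimum = a = 2

2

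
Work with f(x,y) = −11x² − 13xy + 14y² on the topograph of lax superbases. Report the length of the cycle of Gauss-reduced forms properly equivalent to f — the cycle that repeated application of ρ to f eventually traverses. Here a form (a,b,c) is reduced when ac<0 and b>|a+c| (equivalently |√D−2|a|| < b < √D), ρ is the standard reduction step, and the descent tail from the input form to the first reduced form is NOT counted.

D = 785, ⌊√D⌋ = 28
descent: ρ → (14,13,-11)  [lands on river]
river: ρ → (-11,9,16)
river: ρ → (16,23,-4)
river: ρ → (-4,25,10)
river: ρ → (10,15,-14)
river: ρ → (-14,13,11)
river: ρ → (11,9,-16)
river: ρ → (-16,23,4)
river: ρ → (4,25,-10)
river: ρ → (-10,15,14)
ρ-cycle length = 10 (tail of 1 descent step not counted)

10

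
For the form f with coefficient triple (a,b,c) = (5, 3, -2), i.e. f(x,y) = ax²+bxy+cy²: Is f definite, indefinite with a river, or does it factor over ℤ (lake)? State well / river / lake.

D = b²−4ac = 3² − 4·5·(-2) = 49
D = 7² is a perfect square ⇒ form factors over ℤ ⇒ lakes

lake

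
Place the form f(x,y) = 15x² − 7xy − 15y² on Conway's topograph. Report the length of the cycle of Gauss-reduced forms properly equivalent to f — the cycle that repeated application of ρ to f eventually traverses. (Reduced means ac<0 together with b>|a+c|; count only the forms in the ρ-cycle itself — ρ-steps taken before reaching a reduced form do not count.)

D = 949, ⌊√D⌋ = 30
descent: ρ → (-15,7,15)  [lands on river]
river: ρ → (15,23,-7)
river: ρ → (-7,19,21)
river: ρ → (21,23,-5)
river: ρ → (-5,27,11)
river: ρ → (11,17,-15)
river: ρ → (-15,13,13)
river: ρ → (13,13,-15)
river: ρ → (-15,17,11)
river: ρ → (11,27,-5)
river: ρ → (-5,23,21)
river: ρ → (21,19,-7)
river: ρ → (-7,23,15)
river: ρ → (15,7,-15)
river: ρ → (-15,23,7)
river: ρ → (7,19,-21)
river: ρ → (-21,23,5)
river: ρ → (5,27,-11)
river: ρ → (-11,17,15)
river: ρ → (15,13,-13)
river: ρ → (-13,13,15)
river: ρ → (15,17,-11)
river: ρ → (-11,27,5)
river: ρ → (5,23,-21)
river: ρ → (-21,19,7)
river: ρ → (7,23,-15)
ρ-cycle length = 26 (tail of 1 descent step not counted)

26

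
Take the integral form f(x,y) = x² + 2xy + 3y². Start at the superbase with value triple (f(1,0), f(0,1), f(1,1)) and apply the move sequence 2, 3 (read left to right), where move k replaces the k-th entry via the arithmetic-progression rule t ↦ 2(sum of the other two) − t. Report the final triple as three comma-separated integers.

start (1,3,6) = (f(1,0),f(0,1),f(1,1))
replace slot 2: 2·(1+6) − 3 = 11 → (1,11,6)
replace slot 3: 2·(1+11) − 6 = 18 → (1,11,18)

1,11,18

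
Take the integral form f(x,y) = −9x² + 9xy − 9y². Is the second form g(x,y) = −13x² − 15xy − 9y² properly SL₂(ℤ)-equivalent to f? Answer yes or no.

D₁ = -243, D₂ = -243
f is negative-definite; reduce −f:
−f: translate: b→9 (≡-9 mod 18), so (9,-9,9)→(9,9,9)
−f: reduced (well bottom): (9,9,9) with a≤c, −a<b≤a
flip sign back: reduced form of f is (-9,-9,-9)
g is negative-definite; reduce −g:
−g: translate: b→-11 (≡15 mod 26), so (13,15,9)→(13,-11,7)
−g: flip: (13,-11,7)→(7,11,13)
−g: translate: b→-3 (≡11 mod 14), so (7,11,13)→(7,-3,9)
−g: reduced (well bottom): (7,-3,9) with a≤c, −a<b≤a
flip sign back: reduced form of g is (-7,3,-9)
reduced forms (-9, -9, -9) vs (-7, 3, -9) ⇒ inequivalent

no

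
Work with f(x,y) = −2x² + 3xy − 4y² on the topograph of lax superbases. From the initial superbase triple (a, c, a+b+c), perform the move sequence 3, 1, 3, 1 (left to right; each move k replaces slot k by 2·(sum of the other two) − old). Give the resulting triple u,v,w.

start (-2,-4,-3) = (f(1,0),f(0,1),f(1,1))
replace slot 3: 2·((-2)+(-4)) − (-3) = -9 → (-2,-4,-9)
replace slot 1: 2·((-4)+(-9)) − (-2) = -24 → (-24,-4,-9)
replace slot 3: 2·((-24)+(-4)) − (-9) = -47 → (-24,-4,-47)
replace slot 1: 2·((-4)+(-47)) − (-24) = -78 → (-78,-4,-47)

-78,-4,-47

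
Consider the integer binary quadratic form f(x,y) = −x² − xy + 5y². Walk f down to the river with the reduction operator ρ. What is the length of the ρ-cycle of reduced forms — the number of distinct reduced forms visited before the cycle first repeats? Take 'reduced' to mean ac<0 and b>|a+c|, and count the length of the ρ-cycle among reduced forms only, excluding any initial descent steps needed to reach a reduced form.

D = 21, ⌊√D⌋ = 4
descent: ρ → (5,1,-1)
descent: ρ → (-1,3,3)  [lands on river]
river: ρ → (3,3,-1)
ρ-cycle length = 2 (tail of 2 descent steps not counted)

2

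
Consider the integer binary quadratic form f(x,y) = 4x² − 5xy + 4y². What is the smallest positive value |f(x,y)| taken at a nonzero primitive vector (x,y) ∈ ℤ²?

translate: b→3 (≡-5 mod 8), so (4,-5,4)→(4,3,3)
flip: (4,3,3)→(3,-3,4)
translate: b→3 (≡-3 mod 6), so (3,-3,4)→(3,3,4)
reduced (well bottom): (3,3,4) with a≤c, −a<b≤a
well minimum = a = 3

3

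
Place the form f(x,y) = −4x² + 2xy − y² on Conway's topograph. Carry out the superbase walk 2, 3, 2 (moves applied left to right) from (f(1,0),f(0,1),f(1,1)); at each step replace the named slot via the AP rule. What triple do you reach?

start (-4,-1,-3) = (f(1,0),f(0,1),f(1,1))
replace slot 2: 2·((-4)+(-3)) − (-1) = -13 → (-4,-13,-3)
replace slot 3: 2·((-4)+(-13)) − (-3) = -31 → (-4,-13,-31)
replace slot 2: 2·((-4)+(-31)) − (-13) = -57 → (-4,-57,-31)

-4,-57,-31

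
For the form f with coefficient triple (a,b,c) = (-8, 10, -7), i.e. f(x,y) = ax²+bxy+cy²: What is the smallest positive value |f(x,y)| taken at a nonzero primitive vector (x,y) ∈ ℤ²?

translate: b→6 (≡-10 mod 16), so (8,-10,7)→(8,6,5)
flip: (8,6,5)→(5,-6,8)
translate: b→4 (≡-6 mod 10), so (5,-6,8)→(5,4,7)
reduced (well bottom): (5,4,7) with a≤c, −a<b≤a
well minimum |f| = |-5| = 5 (negative-definite)

5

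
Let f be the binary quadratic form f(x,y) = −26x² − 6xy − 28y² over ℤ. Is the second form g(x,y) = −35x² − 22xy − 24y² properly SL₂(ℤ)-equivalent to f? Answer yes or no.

D₁ = -2876, D₂ = -2876
f is negative-definite; reduce −f:
−f: reduced (well bottom): (26,6,28) with a≤c, −a<b≤a
flip sign back: reduced form of f is (-26,-6,-28)
g is negative-definite; reduce −g:
−g: flip: (35,22,24)→(24,-22,35)
−g: reduced (well bottom): (24,-22,35) with a≤c, −a<b≤a
flip sign back: reduced form of g is (-24,22,-35)
reduced forms (-26, -6, -28) vs (-24, 22, -35) ⇒ inequivalent

no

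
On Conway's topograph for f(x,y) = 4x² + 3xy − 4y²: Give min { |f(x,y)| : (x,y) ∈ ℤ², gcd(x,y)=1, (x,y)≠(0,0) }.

river: ρ → (-4,5,3)
river: ρ → (3,7,-2)
river: ρ → (-2,5,6)
river: ρ → (6,7,-1)
river: ρ → (-1,7,6)
river: ρ → (6,5,-2)
river: ρ → (-2,7,3)
river: ρ → (3,5,-4)
river: ρ → (-4,3,4)
river: ρ → (4,5,-3)
river: ρ → (-3,7,2)
river: ρ → (2,5,-6)
river: ρ → (-6,7,1)
river: ρ → (1,7,-6)
river: ρ → (-6,5,2)
river: ρ → (2,7,-3)
river: ρ → (-3,5,4)
river: ρ → (4,3,-4)
closes: descent 0, river 18
min |a| on river = 1

1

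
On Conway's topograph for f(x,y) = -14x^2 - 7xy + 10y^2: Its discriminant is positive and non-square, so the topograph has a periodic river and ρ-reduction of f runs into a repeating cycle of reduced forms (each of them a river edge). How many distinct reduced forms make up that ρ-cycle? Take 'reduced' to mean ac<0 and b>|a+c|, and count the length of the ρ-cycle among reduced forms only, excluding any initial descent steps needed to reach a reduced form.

D = 609, ⌊√D⌋ = 24
descent: ρ → (10,7,-14)  [lands on river]
river: ρ → (-14,21,3)
river: ρ → (3,21,-14)
river: ρ → (-14,7,10)
river: ρ → (10,13,-11)
river: ρ → (-11,9,12)
river: ρ → (12,15,-8)
river: ρ → (-8,17,10)
river: ρ → (10,23,-2)
river: ρ → (-2,21,21)
river: ρ → (21,21,-2)
river: ρ → (-2,23,10)
river: ρ → (10,17,-8)
river: ρ → (-8,15,12)
river: ρ → (12,9,-11)
river: ρ → (-11,13,10)
ρ-cycle length = 16 (tail of 1 descent step not counted)

16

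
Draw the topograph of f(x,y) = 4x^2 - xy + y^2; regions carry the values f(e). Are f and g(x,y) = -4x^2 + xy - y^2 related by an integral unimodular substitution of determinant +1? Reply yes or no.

D₁ = -15, D₂ = -15
f: flip: (4,-1,1)→(1,1,4)
f: reduced (well bottom): (1,1,4) with a≤c, −a<b≤a
g is negative-definite; reduce −g:
−g: flip: (4,-1,1)→(1,1,4)
−g: reduced (well bottom): (1,1,4) with a≤c, −a<b≤a
flip sign back: reduced form of g is (-1,-1,-4)
reduced forms (1, 1, 4) vs (-1, -1, -4) ⇒ inequivalent

no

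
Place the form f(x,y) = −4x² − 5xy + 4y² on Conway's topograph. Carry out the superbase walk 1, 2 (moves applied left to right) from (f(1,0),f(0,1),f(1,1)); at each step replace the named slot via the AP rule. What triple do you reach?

start (-4,4,-5) = (f(1,0),f(0,1),f(1,1))
replace slot 1: 2·(4+(-5)) − (-4) = 2 → (2,4,-5)
replace slot 2: 2·(2+(-5)) − 4 = -10 → (2,-10,-5)

2,-10,-5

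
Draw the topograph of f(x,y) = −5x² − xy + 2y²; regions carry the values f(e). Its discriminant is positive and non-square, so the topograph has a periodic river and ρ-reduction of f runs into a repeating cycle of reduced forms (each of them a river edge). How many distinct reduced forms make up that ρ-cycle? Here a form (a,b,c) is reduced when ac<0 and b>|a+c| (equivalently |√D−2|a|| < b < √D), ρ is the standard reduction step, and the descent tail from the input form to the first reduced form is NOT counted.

D = 41, ⌊√D⌋ = 6
descent: ρ → (2,5,-2)  [lands on river]
river: ρ → (-2,3,4)
river: ρ → (4,5,-1)
river: ρ → (-1,5,4)
river: ρ → (4,3,-2)
river: ρ → (-2,5,2)
river: ρ → (2,3,-4)
river: ρ → (-4,5,1)
river: ρ → (1,5,-4)
river: ρ → (-4,3,2)
ρ-cycle length = 10 (tail of 1 descent step not counted)

10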